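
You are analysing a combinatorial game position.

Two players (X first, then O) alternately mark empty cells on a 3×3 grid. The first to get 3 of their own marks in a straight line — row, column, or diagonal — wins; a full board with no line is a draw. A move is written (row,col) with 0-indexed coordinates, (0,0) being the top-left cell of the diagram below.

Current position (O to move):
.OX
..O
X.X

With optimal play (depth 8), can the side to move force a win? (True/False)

O winning at [.OX/..O/X.X]: False

ply 1, O at .OX/..O/X.X | (0,0)=-1→OOX/..O/X.X*; (1,0)=-1→.OX/O.O/X.X; (1,1)=-1→.OX/.OO/X.X; (2,1)=-1→.OX/..O/XOX
ply 2, X at OOX/..O/X.X | (1,0)=+1→OOX/X.O/X.X*; (1,1)=+1→OOX/.XO/X.X; (2,1)=+1→OOX/..O/XXX
ply 3, O at OOX/X.O/X.X | (1,1)=-1→OOX/XOO/X.X*; (2,1)=-1→OOX/X.O/XOX
ply 4, X at OOX/XOO/X.X | (2,1)=+1→OOX/XOO/XXX*
ply 5: OOX/XOO/XXX is terminal -1 (O); from .OX/..O/X.X depth 8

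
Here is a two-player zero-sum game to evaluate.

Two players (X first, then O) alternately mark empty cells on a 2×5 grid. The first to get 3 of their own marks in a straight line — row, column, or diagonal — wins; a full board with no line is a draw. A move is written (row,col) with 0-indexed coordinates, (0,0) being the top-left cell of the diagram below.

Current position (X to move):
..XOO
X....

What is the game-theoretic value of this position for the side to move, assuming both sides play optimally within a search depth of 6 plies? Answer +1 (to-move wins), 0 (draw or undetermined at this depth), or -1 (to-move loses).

p1 X@[..XOO/X....]: (0,0)[X.XOO/X....]+0* (0,1)[.XXOO/X....]+0 (1,1)[..XOO/XX...]+0 (1,2)[..XOO/X.X..]+0 (1,3)[..XOO/X..X.]+0 (1,4)[..XOO/X...X]+0
p2 O@[X.XOO/X....]: (0,1)[XOXOO/X....]+0* (1,1)[X.XOO/XO...]-1 (1,2)[X.XOO/X.O..]-1 (1,3)[X.XOO/X..O.]-1 (1,4)[X.XOO/X...O]-1
p3 X@[XOXOO/X....]: (1,1)[XOXOO/XX...]+0* (1,2)[XOXOO/X.X..]+0 (1,3)[XOXOO/X..X.]+0 (1,4)[XOXOO/X...X]+0
p4 O@[XOXOO/XX...]: (1,2)[XOXOO/XXO..]+0* (1,3)[XOXOO/XX.O.]-1 (1,4)[XOXOO/XX..O]-1
p5 X@[XOXOO/XXO..]: (1,3)[XOXOO/XXOX.]+0* (1,4)[XOXOO/XXO.X]+0
p6 O@[XOXOO/XXOX.]: (1,4)[XOXOO/XXOXO]+0*
p7 X@[XOXOO/XXOXO] terminal +0; root [..XOO/X....] d6

value(..XOO/X...., X) = 0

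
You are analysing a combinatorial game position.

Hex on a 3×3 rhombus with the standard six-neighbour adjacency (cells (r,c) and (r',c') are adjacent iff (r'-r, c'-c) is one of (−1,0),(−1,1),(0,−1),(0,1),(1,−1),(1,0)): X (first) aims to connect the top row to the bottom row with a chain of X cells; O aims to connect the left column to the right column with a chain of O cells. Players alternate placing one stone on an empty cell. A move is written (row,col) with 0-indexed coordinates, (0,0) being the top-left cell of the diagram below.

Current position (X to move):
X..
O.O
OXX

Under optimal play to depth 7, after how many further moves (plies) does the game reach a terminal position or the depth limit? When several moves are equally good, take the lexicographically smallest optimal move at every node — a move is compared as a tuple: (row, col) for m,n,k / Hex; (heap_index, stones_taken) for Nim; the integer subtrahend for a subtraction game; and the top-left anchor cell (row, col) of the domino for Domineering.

p1 X@[X../O.O/OXX]: (0,1)[XX./O.O/OXX]-1 (0,2)[X.X/O.O/OXX]-1 (1,1)[X../OXO/OXX]+1*
p2 O@[X../OXO/OXX]: (0,1)[XO./OXO/OXX]-1* (0,2)[X.O/OXO/OXX]-1
p3 X@[XO./OXO/OXX]: (0,2)[XOX/OXO/OXX]+1*
p4 O@[XOX/OXO/OXX] terminal -1; root [X../O.O/OXX] d7

PV length from [X../O.O/OXX]: 3 plies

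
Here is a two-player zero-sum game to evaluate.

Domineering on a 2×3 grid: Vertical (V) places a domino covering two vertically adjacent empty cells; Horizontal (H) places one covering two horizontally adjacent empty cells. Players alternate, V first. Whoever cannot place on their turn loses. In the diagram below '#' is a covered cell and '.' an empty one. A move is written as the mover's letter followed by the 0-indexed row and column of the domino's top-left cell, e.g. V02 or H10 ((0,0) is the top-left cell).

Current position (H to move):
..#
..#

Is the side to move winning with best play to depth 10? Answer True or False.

H winning at [..#/..#]: True

p1 H@[..#/..#]: H00[###/..#]+1* H10[..#/###]+1
p2 V@[###/..#] terminal -1; root [..#/..#] d10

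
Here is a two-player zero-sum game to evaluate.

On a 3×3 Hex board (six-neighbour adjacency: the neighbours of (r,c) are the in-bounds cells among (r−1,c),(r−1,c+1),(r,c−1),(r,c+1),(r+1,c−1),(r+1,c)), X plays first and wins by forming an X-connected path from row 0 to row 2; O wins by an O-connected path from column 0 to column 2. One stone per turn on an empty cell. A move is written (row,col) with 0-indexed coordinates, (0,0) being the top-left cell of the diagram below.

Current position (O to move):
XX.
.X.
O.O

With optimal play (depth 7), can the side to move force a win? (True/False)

[XX./.X./O.O] O move#1: (0,2):-1/XXO/.X./O.O, (1,0):-1/XX./OX./O.O, (1,2):-1/XX./.XO/O.O, (2,1):+1/XX./.X./OOO*
[XX./.X./OOO] end (terminal -1, X#2); searched XX./.X./O.O to 7

O winning at [XX./.X./O.O]: True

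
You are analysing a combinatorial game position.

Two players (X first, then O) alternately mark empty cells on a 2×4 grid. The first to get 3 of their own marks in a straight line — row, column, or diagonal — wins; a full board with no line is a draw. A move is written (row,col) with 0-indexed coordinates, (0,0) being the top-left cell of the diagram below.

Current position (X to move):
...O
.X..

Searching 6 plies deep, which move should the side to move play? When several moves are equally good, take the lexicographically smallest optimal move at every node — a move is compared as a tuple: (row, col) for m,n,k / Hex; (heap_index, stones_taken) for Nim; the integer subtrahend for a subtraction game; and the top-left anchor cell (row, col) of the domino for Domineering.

X's best at [...O/.X..]: (1,2)

ply 1, X at ...O/.X.. | (0,0)=+0→X..O/.X..; (0,1)=+0→.X.O/.X..; (0,2)=+0→..XO/.X..; (1,0)=+0→...O/XX..; (1,2)=+1→...O/.XX.*; (1,3)=+0→...O/.X.X
ply 2, O at ...O/.XX. | (0,0)=-1→O..O/.XX.*; (0,1)=-1→.O.O/.XX.; (0,2)=-1→..OO/.XX.; (1,0)=-1→...O/OXX.; (1,3)=-1→...O/.XXO
ply 3, X at O..O/.XX. | (0,1)=+1→OX.O/.XX.*; (0,2)=+1→O.XO/.XX.; (1,0)=+1→O..O/XXX.; (1,3)=+1→O..O/.XXX
ply 4, O at OX.O/.XX. | (0,2)=-1→OXOO/.XX.*; (1,0)=-1→OX.O/OXX.; (1,3)=-1→OX.O/.XXO
ply 5, X at OXOO/.XX. | (1,0)=+1→OXOO/XXX.*; (1,3)=+1→OXOO/.XXX
ply 6: OXOO/XXX. is terminal -1 (O); from ...O/.X.. depth 6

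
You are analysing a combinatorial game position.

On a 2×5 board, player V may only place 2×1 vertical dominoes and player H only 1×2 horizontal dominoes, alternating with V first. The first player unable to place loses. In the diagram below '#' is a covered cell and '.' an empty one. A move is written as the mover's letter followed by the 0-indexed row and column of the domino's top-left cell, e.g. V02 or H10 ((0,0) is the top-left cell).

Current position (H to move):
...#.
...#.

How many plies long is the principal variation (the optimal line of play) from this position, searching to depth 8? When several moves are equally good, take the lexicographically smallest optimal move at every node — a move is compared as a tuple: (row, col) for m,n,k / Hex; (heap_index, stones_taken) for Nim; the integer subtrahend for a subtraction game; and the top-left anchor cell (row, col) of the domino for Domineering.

[...#./...#.] H move#1: H00:-1/##.#./...#.*, H01:-1/.###./...#., H10:-1/...#./##.#., H11:-1/...#./.###.
[##.#./...#.] V move#2: V02:+1/####./..##.*, V04:-1/##.##/...##
[####./..##.] H move#3: H10:-1/####./####.*
[####./####.] V move#4: V04:+1/#####/#####*
[#####/#####] end (terminal -1, H#5); searched ...#./...#. to 8

PV length from [...#./...#.]: 4 plies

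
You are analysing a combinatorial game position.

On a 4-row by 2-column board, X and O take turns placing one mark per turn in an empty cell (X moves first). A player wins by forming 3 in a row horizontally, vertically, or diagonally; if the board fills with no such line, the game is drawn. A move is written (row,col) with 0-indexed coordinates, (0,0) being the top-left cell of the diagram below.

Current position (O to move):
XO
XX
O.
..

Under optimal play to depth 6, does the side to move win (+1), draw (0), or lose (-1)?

p1 O@[XO/XX/O./..]: (2,1)[XO/XX/OO/..]+0* (3,0)[XO/XX/O./O.]+0 (3,1)[XO/XX/O./.O]+0
p2 X@[XO/XX/OO/..]: (3,0)[XO/XX/OO/X.]+0* (3,1)[XO/XX/OO/.X]+0
p3 O@[XO/XX/OO/X.]: (3,1)[XO/XX/OO/XO]+0*
p4 X@[XO/XX/OO/XO] terminal +0; root [XO/XX/O./..] d6

value(XO/XX/O./.., O) = 0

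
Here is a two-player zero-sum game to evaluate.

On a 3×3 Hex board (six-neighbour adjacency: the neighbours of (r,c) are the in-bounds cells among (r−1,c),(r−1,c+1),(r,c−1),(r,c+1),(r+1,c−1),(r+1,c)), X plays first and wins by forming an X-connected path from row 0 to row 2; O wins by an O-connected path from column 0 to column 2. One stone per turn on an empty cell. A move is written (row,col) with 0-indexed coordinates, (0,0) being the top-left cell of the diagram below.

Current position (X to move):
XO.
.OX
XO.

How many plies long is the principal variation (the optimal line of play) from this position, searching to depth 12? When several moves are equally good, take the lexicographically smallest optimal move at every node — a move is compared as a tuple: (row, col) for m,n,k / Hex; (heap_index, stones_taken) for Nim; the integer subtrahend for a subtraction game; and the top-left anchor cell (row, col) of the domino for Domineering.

PV length from [XO./.OX/XO.]: 3 plies

[XO./.OX/XO.] X move#1: (0,2):+1/XOX/.OX/XO.*, (1,0):+1/XO./XOX/XO., (2,2):+1/XO./.OX/XOX
[XOX/.OX/XO.] O move#2: (1,0):-1/XOX/OOX/XO.*, (2,2):-1/XOX/.OX/XOO
[XOX/OOX/XO.] X move#3: (2,2):+1/XOX/OOX/XOX*
[XOX/OOX/XOX] end (terminal -1, O#4); searched XO./.OX/XO. to 12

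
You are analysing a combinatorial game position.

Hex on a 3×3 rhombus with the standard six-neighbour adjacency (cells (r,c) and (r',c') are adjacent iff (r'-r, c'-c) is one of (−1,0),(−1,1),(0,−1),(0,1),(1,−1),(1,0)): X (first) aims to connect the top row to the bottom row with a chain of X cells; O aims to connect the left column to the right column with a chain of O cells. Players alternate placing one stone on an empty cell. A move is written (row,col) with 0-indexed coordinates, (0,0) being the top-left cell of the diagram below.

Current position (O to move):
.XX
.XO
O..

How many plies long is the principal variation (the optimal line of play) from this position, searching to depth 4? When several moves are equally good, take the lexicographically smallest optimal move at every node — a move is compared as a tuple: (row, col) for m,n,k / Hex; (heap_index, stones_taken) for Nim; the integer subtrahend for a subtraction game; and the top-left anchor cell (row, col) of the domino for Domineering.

ply 1, O at .XX/.XO/O.. | (0,0)=-1→OXX/.XO/O..; (1,0)=-1→.XX/OXO/O..; (2,1)=+1→.XX/.XO/OO.*; (2,2)=-1→.XX/.XO/O.O
ply 2: .XX/.XO/OO. is terminal -1 (X); from .XX/.XO/O.. depth 4

PV length from [.XX/.XO/O..]: 1 ply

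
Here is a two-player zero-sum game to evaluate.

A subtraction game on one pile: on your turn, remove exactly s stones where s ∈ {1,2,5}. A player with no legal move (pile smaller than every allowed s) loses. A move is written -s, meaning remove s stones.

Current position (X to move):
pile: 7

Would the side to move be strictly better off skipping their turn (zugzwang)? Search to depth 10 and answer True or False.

p1 X@[7]: -1[6]+1* -2[5]-1 -5[2]-1
p2 O@[6]: -1[5]-1* -2[4]-1 -5[1]-1
p3 X@[5]: -1[4]-1 -2[3]+1* -5[0]+1
p4 O@[3]: -1[2]-1* -2[1]-1
p5 X@[2]: -1[1]-1 -2[0]+1*
p6 O@[0] terminal -1; root [7] d10
if X skipped the turn, O would face:
~ p1 O@[7]: -1[6]+1* -2[5]-1 -5[2]-1
~ p2 X@[6]: -1[5]-1* -2[4]-1 -5[1]-1
~ p3 O@[5]: -1[4]-1 -2[3]+1* -5[0]+1
~ p4 X@[3]: -1[2]-1* -2[1]-1
~ p5 O@[2]: -1[1]-1 -2[0]+1*
~ p6 X@[0] terminal -1; root [7] d10
compare (X): move=+1 vs pass=-1

zugzwang(7, X) = False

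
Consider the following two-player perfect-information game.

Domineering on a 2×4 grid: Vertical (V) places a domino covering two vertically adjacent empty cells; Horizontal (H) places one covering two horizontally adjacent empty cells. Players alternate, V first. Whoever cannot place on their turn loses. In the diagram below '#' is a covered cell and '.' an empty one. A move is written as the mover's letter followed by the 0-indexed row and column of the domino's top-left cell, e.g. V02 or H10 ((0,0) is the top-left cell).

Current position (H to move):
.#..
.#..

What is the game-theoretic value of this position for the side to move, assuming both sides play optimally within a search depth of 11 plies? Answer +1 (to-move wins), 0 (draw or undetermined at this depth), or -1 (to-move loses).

p1 H@[.#../.#..]: H02[.###/.#..]+1* H12[.#../.###]+1
p2 V@[.###/.#..]: V00[####/##..]-1*
p3 H@[####/##..]: H12[####/####]+1*
p4 V@[####/####] terminal -1; root [.#../.#..] d11

value(.#../.#.., H) = +1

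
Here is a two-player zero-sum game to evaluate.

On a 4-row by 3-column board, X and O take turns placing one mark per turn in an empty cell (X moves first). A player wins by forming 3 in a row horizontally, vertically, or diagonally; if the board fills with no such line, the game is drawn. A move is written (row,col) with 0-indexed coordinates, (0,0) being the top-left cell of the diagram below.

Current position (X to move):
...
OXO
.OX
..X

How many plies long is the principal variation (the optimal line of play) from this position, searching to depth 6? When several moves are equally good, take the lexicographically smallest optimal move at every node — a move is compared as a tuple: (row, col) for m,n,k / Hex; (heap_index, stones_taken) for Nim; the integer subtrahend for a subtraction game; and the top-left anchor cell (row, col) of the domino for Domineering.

[.../OXO/.OX/..X] X move#1: (0,0):+1/X../OXO/.OX/..X*, (0,1):-1/.X./OXO/.OX/..X, (0,2):-1/..X/OXO/.OX/..X, (2,0):-1/.../OXO/XOX/..X, (3,0):+1/.../OXO/.OX/X.X, (3,1):-1/.../OXO/.OX/.XX
[X../OXO/.OX/..X] end (terminal -1, O#2); searched .../OXO/.OX/..X to 6

PV length from [.../OXO/.OX/..X]: 1 ply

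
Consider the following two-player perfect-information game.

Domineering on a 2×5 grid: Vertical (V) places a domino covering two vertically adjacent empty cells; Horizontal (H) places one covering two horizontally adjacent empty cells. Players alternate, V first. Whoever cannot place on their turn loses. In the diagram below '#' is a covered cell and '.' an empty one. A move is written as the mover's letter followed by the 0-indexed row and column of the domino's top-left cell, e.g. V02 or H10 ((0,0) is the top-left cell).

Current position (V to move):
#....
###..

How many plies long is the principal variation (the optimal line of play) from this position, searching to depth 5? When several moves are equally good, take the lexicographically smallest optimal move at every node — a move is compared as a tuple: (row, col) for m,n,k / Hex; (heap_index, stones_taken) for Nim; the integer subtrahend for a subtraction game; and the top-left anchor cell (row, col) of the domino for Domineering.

ply 1, V at #..../###.. | V03=+1→#..#./####.*; V04=-1→#...#/###.#
ply 2, H at #..#./####. | H01=-1→####./####.*
ply 3, V at ####./####. | V04=+1→#####/#####*
ply 4: #####/##### is terminal -1 (H); from #..../###.. depth 5

PV length from [#..../###..]: 3 plies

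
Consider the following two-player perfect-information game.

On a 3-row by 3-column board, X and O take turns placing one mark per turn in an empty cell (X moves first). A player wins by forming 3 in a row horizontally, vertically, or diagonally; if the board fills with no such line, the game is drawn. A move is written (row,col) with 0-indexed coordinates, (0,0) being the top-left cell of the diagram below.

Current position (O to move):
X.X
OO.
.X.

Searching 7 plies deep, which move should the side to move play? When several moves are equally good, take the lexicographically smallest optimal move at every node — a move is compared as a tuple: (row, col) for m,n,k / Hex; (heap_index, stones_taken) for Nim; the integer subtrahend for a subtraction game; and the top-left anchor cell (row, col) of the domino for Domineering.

O's best at [X.X/OO./.X.]: (1,2)

p1 O@[X.X/OO./.X.]: (0,1)[XOX/OO./.X.]+0 (1,2)[X.X/OOO/.X.]+1* (2,0)[X.X/OO./OX.]-1 (2,2)[X.X/OO./.XO]-1
p2 X@[X.X/OOO/.X.] terminal -1; root [X.X/OO./.X.] d7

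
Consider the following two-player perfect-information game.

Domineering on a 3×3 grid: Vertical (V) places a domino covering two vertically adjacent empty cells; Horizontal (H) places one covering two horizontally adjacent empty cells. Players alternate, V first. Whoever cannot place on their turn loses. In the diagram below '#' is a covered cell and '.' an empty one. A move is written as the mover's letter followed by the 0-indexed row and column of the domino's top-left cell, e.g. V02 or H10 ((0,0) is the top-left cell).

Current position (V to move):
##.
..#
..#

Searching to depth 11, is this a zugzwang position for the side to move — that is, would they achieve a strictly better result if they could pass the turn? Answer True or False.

[##./..#/..#] V move#1: V10:+1/##./#.#/#.#*, V11:+1/##./.##/.##
[##./#.#/#.#] end (terminal -1, H#2); searched ##./..#/..# to 11
suppose V passes — search the same position with H to move:
pass> [##./..#/..#] H move#1: H10:+1/##./###/..#*, H20:+1/##./..#/###
pass> [##./###/..#] end (terminal -1, V#2); searched ##./..#/..# to 11
for V: play +1, pass -1

zugzwang(##./..#/..#, V) = False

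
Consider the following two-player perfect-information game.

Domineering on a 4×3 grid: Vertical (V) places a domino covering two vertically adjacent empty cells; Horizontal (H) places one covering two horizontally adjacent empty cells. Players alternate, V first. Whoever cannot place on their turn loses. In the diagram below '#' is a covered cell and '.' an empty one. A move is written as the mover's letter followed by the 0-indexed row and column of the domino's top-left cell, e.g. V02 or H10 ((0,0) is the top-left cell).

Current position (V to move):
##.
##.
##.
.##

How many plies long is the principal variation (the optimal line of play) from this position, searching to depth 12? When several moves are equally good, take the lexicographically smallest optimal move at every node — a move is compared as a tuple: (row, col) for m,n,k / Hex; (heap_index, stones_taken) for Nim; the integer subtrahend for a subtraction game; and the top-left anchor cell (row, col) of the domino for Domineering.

PV length from [##./##./##./.##]: 1 ply

ply 1, V at ##./##./##./.## | V02=+1→###/###/##./.##*; V12=+1→##./###/###/.##
ply 2: ###/###/##./.## is terminal -1 (H); from ##./##./##./.## depth 12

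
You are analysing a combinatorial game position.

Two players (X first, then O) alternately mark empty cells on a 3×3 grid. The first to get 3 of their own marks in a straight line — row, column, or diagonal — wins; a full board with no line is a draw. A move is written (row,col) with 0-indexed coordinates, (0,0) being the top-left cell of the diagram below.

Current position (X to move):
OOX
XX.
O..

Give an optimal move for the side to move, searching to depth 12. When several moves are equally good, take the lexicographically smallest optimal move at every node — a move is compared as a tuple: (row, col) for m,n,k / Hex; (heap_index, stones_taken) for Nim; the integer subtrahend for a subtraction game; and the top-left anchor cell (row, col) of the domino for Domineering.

[OOX/XX./O..] X move#1: (1,2):+1/OOX/XXX/O..*, (2,1):+0/OOX/XX./OX., (2,2):+0/OOX/XX./O.X
[OOX/XXX/O..] end (terminal -1, O#2); searched OOX/XX./O.. to 12

X's best at [OOX/XX./O..]: (1,2)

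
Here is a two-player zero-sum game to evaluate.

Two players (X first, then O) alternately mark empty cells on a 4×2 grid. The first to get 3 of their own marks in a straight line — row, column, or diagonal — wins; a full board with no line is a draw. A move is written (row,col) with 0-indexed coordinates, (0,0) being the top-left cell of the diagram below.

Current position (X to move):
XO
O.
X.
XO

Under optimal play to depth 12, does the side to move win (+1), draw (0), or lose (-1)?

value(XO/O./X./XO, X) = 0

ply 1, X at XO/O./X./XO | (1,1)=+0→XO/OX/X./XO*; (2,1)=+0→XO/O./XX/XO
ply 2, O at XO/OX/X./XO | (2,1)=+0→XO/OX/XO/XO*
ply 3: XO/OX/XO/XO is terminal +0 (X); from XO/O./X./XO depth 12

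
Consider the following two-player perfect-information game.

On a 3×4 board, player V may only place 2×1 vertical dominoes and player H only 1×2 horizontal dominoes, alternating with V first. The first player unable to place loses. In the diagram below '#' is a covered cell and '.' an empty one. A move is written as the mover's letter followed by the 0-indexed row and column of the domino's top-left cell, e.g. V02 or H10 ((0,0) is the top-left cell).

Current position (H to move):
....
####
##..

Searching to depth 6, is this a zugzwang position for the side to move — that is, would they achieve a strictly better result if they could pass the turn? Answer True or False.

zugzwang(..../####/##.., H) = False

[..../####/##..] H move#1: H00:+1/##../####/##..*, H01:+1/.##./####/##.., H02:+1/..##/####/##.., H22:+1/..../####/####
[##../####/##..] end (terminal -1, V#2); searched ..../####/##.. to 6
suppose H passes — search the same position with V to move:
pass> [..../####/##..] end (terminal -1, V#1); searched ..../####/##.. to 6
for H: play +1, pass +1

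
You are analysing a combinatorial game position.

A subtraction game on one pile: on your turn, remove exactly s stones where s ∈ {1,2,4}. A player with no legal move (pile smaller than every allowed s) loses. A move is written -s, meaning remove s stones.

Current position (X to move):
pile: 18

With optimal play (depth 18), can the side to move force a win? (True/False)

X winning at [18]: False

[18] X move#1: -1:-1/17*, -2:-1/16, -4:-1/14
[17] O move#2: -1:-1/16, -2:+1/15*, -4:-1/13
[15] X move#3: -1:-1/14*, -2:-1/13, -4:-1/11
[14] O move#4: -1:-1/13, -2:+1/12*, -4:-1/10
[12] X move#5: -1:-1/11*, -2:-1/10, -4:-1/8
[11] O move#6: -1:-1/10, -2:+1/9*, -4:-1/7
[9] X move#7: -1:-1/8*, -2:-1/7, -4:-1/5
[8] O move#8: -1:-1/7, -2:+1/6*, -4:-1/4
[6] X move#9: -1:-1/5*, -2:-1/4, -4:-1/2
[5] O move#10: -1:-1/4, -2:+1/3*, -4:-1/1
[3] X move#11: -1:-1/2*, -2:-1/1
[2] O move#12: -1:-1/1, -2:+1/0*
[0] end (terminal -1, X#13); searched 18 to 18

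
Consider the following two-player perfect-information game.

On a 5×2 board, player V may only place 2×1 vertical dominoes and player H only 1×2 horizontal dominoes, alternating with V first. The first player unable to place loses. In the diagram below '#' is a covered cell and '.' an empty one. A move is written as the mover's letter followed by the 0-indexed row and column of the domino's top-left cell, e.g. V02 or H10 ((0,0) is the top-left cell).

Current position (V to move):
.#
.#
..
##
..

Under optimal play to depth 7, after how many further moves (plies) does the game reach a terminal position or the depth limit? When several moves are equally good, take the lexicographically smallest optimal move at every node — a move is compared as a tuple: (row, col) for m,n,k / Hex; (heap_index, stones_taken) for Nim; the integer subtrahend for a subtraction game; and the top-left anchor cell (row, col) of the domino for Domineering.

p1 V@[.#/.#/../##/..]: V00[##/##/../##/..]-1* V10[.#/##/#./##/..]-1
p2 H@[##/##/../##/..]: H20[##/##/##/##/..]+1* H40[##/##/../##/##]+1
p3 V@[##/##/##/##/..] terminal -1; root [.#/.#/../##/..] d7

PV length from [.#/.#/../##/..]: 2 plies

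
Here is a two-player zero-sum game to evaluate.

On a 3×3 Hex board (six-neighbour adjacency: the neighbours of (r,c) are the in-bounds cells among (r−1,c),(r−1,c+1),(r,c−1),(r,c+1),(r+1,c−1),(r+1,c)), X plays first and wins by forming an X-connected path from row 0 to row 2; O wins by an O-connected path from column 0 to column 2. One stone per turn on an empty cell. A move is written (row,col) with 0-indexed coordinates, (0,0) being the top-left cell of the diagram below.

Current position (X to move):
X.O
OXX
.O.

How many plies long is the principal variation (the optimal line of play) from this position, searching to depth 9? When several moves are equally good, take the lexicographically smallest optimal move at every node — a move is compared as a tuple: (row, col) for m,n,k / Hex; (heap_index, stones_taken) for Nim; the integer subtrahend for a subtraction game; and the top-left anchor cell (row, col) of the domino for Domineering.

PV length from [X.O/OXX/.O.]: 3 plies

ply 1, X at X.O/OXX/.O. | (0,1)=+1→XXO/OXX/.O.*; (2,0)=-1→X.O/OXX/XO.; (2,2)=-1→X.O/OXX/.OX
ply 2, O at XXO/OXX/.O. | (2,0)=-1→XXO/OXX/OO.*; (2,2)=-1→XXO/OXX/.OO
ply 3, X at XXO/OXX/OO. | (2,2)=+1→XXO/OXX/OOX*
ply 4: XXO/OXX/OOX is terminal -1 (O); from X.O/OXX/.O. depth 9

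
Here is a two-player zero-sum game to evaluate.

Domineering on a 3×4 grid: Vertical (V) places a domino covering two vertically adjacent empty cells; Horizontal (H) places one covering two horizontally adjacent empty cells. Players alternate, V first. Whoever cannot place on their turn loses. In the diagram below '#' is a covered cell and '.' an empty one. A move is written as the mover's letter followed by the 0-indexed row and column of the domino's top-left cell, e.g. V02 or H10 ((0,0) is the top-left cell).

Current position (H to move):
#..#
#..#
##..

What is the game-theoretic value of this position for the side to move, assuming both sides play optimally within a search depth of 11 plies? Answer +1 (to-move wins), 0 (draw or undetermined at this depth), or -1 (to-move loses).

ply 1, H at #..#/#..#/##.. | H01=-1→####/#..#/##..; H11=+1→#..#/####/##..*; H22=-1→#..#/#..#/####
ply 2: #..#/####/##.. is terminal -1 (V); from #..#/#..#/##.. depth 11

value(#..#/#..#/##.., H) = +1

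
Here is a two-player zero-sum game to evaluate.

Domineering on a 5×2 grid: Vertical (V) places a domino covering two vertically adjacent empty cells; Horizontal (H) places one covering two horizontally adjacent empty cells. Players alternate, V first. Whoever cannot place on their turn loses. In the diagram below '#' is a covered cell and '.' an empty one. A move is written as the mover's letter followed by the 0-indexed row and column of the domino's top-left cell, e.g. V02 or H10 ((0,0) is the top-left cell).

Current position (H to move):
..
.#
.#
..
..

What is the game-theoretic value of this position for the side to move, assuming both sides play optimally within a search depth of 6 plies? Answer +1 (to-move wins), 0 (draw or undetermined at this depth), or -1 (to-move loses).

value(../.#/.#/../.., H) = +1

ply 1, H at ../.#/.#/../.. | H00=-1→##/.#/.#/../..; H30=+1→../.#/.#/##/..*; H40=+1→../.#/.#/../##
ply 2, V at ../.#/.#/##/.. | V00=-1→#./##/.#/##/..*; V10=-1→../##/##/##/..
ply 3, H at #./##/.#/##/.. | H40=+1→#./##/.#/##/##*
ply 4: #./##/.#/##/## is terminal -1 (V); from ../.#/.#/../.. depth 6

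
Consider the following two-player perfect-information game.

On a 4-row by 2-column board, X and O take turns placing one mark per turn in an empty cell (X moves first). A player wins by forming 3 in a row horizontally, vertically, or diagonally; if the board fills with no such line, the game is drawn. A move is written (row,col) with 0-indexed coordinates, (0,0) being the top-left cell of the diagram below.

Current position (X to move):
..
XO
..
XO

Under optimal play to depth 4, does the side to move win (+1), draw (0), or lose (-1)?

ply 1, X at ../XO/../XO | (0,0)=-1→X./XO/../XO; (0,1)=-1→.X/XO/../XO; (2,0)=+1→../XO/X./XO*; (2,1)=+0→../XO/.X/XO
ply 2: ../XO/X./XO is terminal -1 (O); from ../XO/../XO depth 4

value(../XO/../XO, X) = +1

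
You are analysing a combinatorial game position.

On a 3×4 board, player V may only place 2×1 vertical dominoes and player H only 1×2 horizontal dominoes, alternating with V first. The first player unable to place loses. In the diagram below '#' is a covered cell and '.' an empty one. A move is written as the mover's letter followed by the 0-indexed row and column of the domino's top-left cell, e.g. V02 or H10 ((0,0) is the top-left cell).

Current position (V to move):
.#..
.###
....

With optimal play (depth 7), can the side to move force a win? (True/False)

V winning at [.#../.###/....]: False

[.#../.###/....] V move#1: V00:-1/##../####/....*, V10:-1/.#../####/#...
[##../####/....] H move#2: H02:+1/####/####/....*, H20:+1/##../####/##.., H21:+1/##../####/.##., H22:+1/##../####/..##
[####/####/....] end (terminal -1, V#3); searched .#../.###/.... to 7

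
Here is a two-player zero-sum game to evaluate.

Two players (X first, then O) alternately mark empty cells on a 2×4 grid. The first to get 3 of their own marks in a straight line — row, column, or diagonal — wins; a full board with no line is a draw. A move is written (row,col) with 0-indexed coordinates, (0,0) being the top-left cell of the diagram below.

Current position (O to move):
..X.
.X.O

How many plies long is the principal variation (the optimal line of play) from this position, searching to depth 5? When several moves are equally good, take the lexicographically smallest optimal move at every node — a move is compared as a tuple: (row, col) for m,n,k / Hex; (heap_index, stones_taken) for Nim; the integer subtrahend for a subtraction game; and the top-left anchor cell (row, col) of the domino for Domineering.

p1 O@[..X./.X.O]: (0,0)[O.X./.X.O]+0* (0,1)[.OX./.X.O]+0 (0,3)[..XO/.X.O]+0 (1,0)[..X./OX.O]-1 (1,2)[..X./.XOO]-1
p2 X@[O.X./.X.O]: (0,1)[OXX./.X.O]+0* (0,3)[O.XX/.X.O]+0 (1,0)[O.X./XX.O]+0 (1,2)[O.X./.XXO]+0
p3 O@[OXX./.X.O]: (0,3)[OXXO/.X.O]+0* (1,0)[OXX./OX.O]-1 (1,2)[OXX./.XOO]-1
p4 X@[OXXO/.X.O]: (1,0)[OXXO/XX.O]+0* (1,2)[OXXO/.XXO]+0
p5 O@[OXXO/XX.O]: (1,2)[OXXO/XXOO]+0*
p6 X@[OXXO/XXOO] terminal +0; root [..X./.X.O] d5

PV length from [..X./.X.O]: 5 plies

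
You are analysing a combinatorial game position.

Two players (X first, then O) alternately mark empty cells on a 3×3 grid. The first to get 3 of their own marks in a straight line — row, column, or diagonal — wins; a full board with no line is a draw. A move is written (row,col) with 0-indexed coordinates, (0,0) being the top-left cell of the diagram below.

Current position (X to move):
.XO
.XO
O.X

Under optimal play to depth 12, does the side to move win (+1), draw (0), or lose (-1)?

p1 X@[.XO/.XO/O.X]: (0,0)[XXO/.XO/O.X]+1* (1,0)[.XO/XXO/O.X]+1 (2,1)[.XO/.XO/OXX]+1
p2 O@[XXO/.XO/O.X] terminal -1; root [.XO/.XO/O.X] d12

value(.XO/.XO/O.X, X) = +1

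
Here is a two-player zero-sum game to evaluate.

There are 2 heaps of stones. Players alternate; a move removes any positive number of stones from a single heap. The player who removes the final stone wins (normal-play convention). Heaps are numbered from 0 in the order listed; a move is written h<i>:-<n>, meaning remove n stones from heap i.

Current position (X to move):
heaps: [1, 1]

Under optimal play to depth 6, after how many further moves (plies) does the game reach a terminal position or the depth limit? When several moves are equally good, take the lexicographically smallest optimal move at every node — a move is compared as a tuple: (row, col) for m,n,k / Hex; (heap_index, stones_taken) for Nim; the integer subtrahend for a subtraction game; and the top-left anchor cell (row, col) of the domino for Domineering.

PV length from [(1,1)]: 2 plies

p1 X@[(1,1)]: h0:-1[(0,1)]-1* h1:-1[(1,0)]-1
p2 O@[(0,1)]: h1:-1[(0,0)]+1*
p3 X@[(0,0)] terminal -1; root [(1,1)] d6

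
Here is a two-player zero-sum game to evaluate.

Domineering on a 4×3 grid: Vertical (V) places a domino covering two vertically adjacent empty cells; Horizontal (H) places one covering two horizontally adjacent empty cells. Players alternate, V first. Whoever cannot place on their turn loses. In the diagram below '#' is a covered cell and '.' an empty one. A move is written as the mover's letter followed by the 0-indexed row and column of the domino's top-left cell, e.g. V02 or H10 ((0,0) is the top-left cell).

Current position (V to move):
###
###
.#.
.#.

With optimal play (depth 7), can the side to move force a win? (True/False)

V winning at [###/###/.#./.#.]: True

ply 1, V at ###/###/.#./.#. | V20=+1→###/###/##./##.*; V22=+1→###/###/.##/.##
ply 2: ###/###/##./##. is terminal -1 (H); from ###/###/.#./.#. depth 7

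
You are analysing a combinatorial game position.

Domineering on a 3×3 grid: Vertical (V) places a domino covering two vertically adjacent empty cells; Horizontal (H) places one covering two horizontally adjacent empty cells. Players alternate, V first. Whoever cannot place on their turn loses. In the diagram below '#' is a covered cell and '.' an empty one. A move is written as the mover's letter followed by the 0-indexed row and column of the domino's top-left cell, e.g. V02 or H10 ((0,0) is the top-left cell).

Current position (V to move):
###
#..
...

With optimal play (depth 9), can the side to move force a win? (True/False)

p1 V@[###/#../...]: V11[###/##./.#.]+1* V12[###/#.#/..#]-1
p2 H@[###/##./.#.] terminal -1; root [###/#../...] d9

V winning at [###/#../...]: True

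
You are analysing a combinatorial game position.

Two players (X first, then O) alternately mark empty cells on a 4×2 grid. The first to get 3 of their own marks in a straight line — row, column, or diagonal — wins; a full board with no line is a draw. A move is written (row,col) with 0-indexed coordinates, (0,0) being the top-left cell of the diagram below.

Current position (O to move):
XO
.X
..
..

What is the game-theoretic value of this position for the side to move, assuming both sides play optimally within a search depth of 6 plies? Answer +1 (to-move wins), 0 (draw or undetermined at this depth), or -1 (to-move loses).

ply 1, O at XO/.X/../.. | (1,0)=+0→XO/OX/../..*; (2,0)=+0→XO/.X/O./..; (2,1)=+0→XO/.X/.O/..; (3,0)=+0→XO/.X/../O.; (3,1)=+0→XO/.X/../.O
ply 2, X at XO/OX/../.. | (2,0)=+0→XO/OX/X./..*; (2,1)=+0→XO/OX/.X/..; (3,0)=+0→XO/OX/../X.; (3,1)=+0→XO/OX/../.X
ply 3, O at XO/OX/X./.. | (2,1)=+0→XO/OX/XO/..*; (3,0)=+0→XO/OX/X./O.; (3,1)=+0→XO/OX/X./.O
ply 4, X at XO/OX/XO/.. | (3,0)=+0→XO/OX/XO/X.*; (3,1)=+0→XO/OX/XO/.X
ply 5, O at XO/OX/XO/X. | (3,1)=+0→XO/OX/XO/XO*
ply 6: XO/OX/XO/XO is terminal +0 (X); from XO/.X/../.. depth 6

value(XO/.X/../.., O) = 0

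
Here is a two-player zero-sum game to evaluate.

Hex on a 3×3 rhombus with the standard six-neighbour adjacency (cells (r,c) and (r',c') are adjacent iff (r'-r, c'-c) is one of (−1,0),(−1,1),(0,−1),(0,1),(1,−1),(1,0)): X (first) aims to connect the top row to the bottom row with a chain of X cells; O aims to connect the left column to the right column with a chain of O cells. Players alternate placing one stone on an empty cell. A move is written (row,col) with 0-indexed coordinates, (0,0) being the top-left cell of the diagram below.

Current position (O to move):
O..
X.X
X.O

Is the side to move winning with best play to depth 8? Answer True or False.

p1 O@[O../X.X/X.O]: (0,1)[OO./X.X/X.O]-1* (0,2)[O.O/X.X/X.O]-1 (1,1)[O../XOX/X.O]-1 (2,1)[O../X.X/XOO]-1
p2 X@[OO./X.X/X.O]: (0,2)[OOX/X.X/X.O]+1* (1,1)[OO./XXX/X.O]-1 (2,1)[OO./X.X/XXO]-1
p3 O@[OOX/X.X/X.O]: (1,1)[OOX/XOX/X.O]-1* (2,1)[OOX/X.X/XOO]-1
p4 X@[OOX/XOX/X.O]: (2,1)[OOX/XOX/XXO]+1*
p5 O@[OOX/XOX/XXO] terminal -1; root [O../X.X/X.O] d8

O winning at [O../X.X/X.O]: False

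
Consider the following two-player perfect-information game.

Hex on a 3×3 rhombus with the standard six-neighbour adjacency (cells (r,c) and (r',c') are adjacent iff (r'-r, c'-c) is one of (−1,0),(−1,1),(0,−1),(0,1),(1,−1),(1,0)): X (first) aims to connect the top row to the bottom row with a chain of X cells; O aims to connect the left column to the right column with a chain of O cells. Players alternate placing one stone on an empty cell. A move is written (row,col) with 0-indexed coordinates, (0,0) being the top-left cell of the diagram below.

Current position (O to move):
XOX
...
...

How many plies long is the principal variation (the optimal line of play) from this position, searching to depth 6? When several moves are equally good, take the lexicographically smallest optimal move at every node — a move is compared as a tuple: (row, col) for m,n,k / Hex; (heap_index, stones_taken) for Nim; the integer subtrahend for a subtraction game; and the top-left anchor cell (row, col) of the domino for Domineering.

PV length from [XOX/.../...]: 4 plies

p1 O@[XOX/.../...]: (1,0)[XOX/O../...]-1* (1,1)[XOX/.O./...]-1 (1,2)[XOX/..O/...]-1 (2,0)[XOX/.../O..]-1 (2,1)[XOX/.../.O.]-1 (2,2)[XOX/.../..O]-1
p2 X@[XOX/O../...]: (1,1)[XOX/OX./...]+1* (1,2)[XOX/O.X/...]+1 (2,0)[XOX/O../X..]+1 (2,1)[XOX/O../.X.]+1 (2,2)[XOX/O../..X]+1
p3 O@[XOX/OX./...]: (1,2)[XOX/OXO/...]-1* (2,0)[XOX/OX./O..]-1 (2,1)[XOX/OX./.O.]-1 (2,2)[XOX/OX./..O]-1
p4 X@[XOX/OXO/...]: (2,0)[XOX/OXO/X..]+1* (2,1)[XOX/OXO/.X.]+1 (2,2)[XOX/OXO/..X]+1
p5 O@[XOX/OXO/X..] terminal -1; root [XOX/.../...] d6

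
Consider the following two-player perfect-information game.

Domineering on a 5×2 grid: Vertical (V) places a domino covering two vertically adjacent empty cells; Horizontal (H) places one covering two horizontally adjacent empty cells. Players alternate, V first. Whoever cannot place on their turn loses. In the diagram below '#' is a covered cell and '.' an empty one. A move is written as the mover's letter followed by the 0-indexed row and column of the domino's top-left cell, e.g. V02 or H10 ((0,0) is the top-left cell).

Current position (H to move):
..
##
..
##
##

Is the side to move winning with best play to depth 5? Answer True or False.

[../##/../##/##] H move#1: H00:+1/##/##/../##/##*, H20:+1/../##/##/##/##
[##/##/../##/##] end (terminal -1, V#2); searched ../##/../##/## to 5

H winning at [../##/../##/##]: True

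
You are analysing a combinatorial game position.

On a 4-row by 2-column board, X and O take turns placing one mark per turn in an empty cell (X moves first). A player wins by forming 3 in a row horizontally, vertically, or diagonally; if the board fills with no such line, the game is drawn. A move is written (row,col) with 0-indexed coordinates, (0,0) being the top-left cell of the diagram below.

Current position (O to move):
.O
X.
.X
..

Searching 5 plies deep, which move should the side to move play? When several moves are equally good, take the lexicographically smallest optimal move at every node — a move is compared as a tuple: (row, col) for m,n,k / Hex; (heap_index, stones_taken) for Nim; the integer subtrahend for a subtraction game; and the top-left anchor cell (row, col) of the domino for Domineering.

ply 1, O at .O/X./.X/.. | (0,0)=+0→OO/X./.X/..*; (1,1)=-1→.O/XO/.X/..; (2,0)=+0→.O/X./OX/..; (3,0)=+0→.O/X./.X/O.; (3,1)=-1→.O/X./.X/.O
ply 2, X at OO/X./.X/.. | (1,1)=+0→OO/XX/.X/..*; (2,0)=+0→OO/X./XX/..; (3,0)=+0→OO/X./.X/X.; (3,1)=+0→OO/X./.X/.X
ply 3, O at OO/XX/.X/.. | (2,0)=-1→OO/XX/OX/..; (3,0)=-1→OO/XX/.X/O.; (3,1)=+0→OO/XX/.X/.O*
ply 4, X at OO/XX/.X/.O | (2,0)=+0→OO/XX/XX/.O*; (3,0)=+0→OO/XX/.X/XO
ply 5, O at OO/XX/XX/.O | (3,0)=+0→OO/XX/XX/OO*
ply 6: OO/XX/XX/OO is terminal +0 (X); from .O/X./.X/.. depth 5

O's best at [.O/X./.X/..]: (0,0)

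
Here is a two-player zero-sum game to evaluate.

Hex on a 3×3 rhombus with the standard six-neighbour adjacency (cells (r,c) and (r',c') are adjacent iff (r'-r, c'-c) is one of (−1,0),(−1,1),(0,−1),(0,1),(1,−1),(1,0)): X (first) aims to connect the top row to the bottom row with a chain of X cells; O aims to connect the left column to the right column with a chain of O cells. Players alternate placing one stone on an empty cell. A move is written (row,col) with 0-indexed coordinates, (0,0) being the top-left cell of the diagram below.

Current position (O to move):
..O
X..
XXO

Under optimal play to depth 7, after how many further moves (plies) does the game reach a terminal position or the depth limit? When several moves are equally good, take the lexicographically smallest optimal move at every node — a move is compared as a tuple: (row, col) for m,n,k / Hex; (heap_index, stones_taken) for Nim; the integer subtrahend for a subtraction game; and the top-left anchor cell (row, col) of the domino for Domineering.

[..O/X../XXO] O move#1: (0,0):-1/O.O/X../XXO*, (0,1):-1/.OO/X../XXO, (1,1):-1/..O/XO./XXO, (1,2):-1/..O/X.O/XXO
[O.O/X../XXO] X move#2: (0,1):+1/OXO/X../XXO*, (1,1):-1/O.O/XX./XXO, (1,2):-1/O.O/X.X/XXO
[OXO/X../XXO] end (terminal -1, O#3); searched ..O/X../XXO to 7

PV length from [..O/X../XXO]: 2 plies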